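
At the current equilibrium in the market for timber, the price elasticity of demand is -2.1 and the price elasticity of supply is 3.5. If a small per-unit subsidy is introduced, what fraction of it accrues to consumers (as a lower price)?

Consumer share = 0.625

For a small subsidy around the equilibrium, the benefit split depends on the relative slopes, which at a point are proportional to the elasticities.
Buyer share = εs/(εs + |εd|) = 3.5/(3.5 + 2.1) = 0.625; seller share = |εd|/(εs + |εd|) = 0.375.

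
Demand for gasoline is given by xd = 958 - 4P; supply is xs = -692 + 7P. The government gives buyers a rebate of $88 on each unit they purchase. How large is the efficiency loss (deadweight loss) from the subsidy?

Deadweight loss = $9856

Pre-subsidy: 958 - 4P = -692 + 7P gives P* = 150, x* = 358.
With the rebate, buyers effectively pay Pb = Ps − 88, where Ps is the price sellers receive.
Demand in terms of Ps becomes xd = 958 − 4(Ps − 88) = 1310 - 4Ps. Setting this equal to supply: 1310 - 4Ps = -692 + 7Ps, so Ps = 182.
Buyers pay Pb = 182 − 88 = 94; x' = -692 + 7·182 = 582.
The subsidy expands output by 582 − 358 = 224 past the efficient level; on those units the gap between marginal cost and willingness to pay runs from 0 up to 88.
DWL = ½ × 88 × 224 = 9856.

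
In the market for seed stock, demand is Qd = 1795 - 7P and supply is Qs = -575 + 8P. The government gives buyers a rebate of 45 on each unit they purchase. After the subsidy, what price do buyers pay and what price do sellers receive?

Pre-subsidy: 1795 - 7P = -575 + 8P gives P* = 158, Q* = 689.
With the rebate, buyers effectively pay Pb = Ps − 45, where Ps is the price sellers receive.
Demand in terms of Ps becomes Qd = 1795 − 7(Ps − 45) = 2110 - 7Ps. Setting this equal to supply: 2110 - 7Ps = -575 + 8Ps, so Ps = 179.
Buyers pay Pb = 179 − 45 = 134; Q' = -575 + 8·179 = 857.

Buyers pay 134; sellers receive 179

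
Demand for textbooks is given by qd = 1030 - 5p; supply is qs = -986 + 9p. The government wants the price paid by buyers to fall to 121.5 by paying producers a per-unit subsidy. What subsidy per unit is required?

Required subsidy s = 35 per unit

At a buyer price of 121.5, quantity demanded is 1030 − 5·121.5 = 422.5.
Sellers supply 422.5 only when they receive ps with -986 + 9·ps = 422.5, i.e. ps = 156.5.
s = ps − pb = 156.5 − 121.5 = 35.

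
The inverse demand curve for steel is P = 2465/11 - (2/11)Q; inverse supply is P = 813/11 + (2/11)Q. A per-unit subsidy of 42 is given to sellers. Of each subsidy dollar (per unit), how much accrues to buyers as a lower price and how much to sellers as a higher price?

Pre-subsidy: 2465/11 - (2/11)Q = 813/11 + (2/11)Q gives Q* = 413 and P* = 149.
With the subsidy, sellers receive Ps = Pb + 42 for each unit, where Pb is the price buyers pay.
On the curves, Pb = 2465/11 - (2/11)Q and Ps = 813/11 + (2/11)Q; the wedge Ps − Pb = 42 gives 813/11 + (2/11)Q − (2465/11 - (2/11)Q) = 42, so Q' = 528.5.
Then Pb = 2465/11 − (2/11)·528.5 = 128 and Ps = 813/11 + (2/11)·528.5 = 170.
Buyers' price falls by P* − Pb = 149 − 128 = 21; sellers' price rises by Ps − P* = 170 − 149 = 21.

Buyers gain 21 per unit; sellers gain 21 per unit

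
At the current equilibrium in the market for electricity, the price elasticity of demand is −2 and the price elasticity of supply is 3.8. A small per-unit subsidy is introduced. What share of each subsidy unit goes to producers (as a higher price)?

For a small subsidy around the equilibrium, the benefit split depends on the relative slopes, which at a point are proportional to the elasticities.
Buyer share = εs/(εs + |εd|) = 3.8/(3.8 + 2) = 19/29; seller share = |εd|/(εs + |εd|) = 10/29.
So producers capture 10/29 of the subsidy.

Producer share = 10/29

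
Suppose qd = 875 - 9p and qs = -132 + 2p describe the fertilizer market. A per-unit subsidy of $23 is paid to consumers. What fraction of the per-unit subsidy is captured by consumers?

Consumer share = 2/11

Pre-subsidy: 875 - 9p = -132 + 2p gives p* = 1007/11, q* = 562/11.
With the rebate, buyers effectively pay pb = ps − 23, where ps is the price sellers receive.
Demand in terms of ps becomes qd = 875 − 9(ps − 23) = 1082 - 9ps. Setting this equal to supply: 1082 - 9ps = -132 + 2ps, so ps = 1214/11.
Buyers pay pb = 1214/11 − 23 = 961/11; q' = -132 + 2·(1214/11) = 976/11.
Buyers' price falls by p* − pb = 1007/11 − 961/11 = 46/11; sellers' price rises by ps − p* = 1214/11 − 1007/11 = 207/11.
So consumers capture (46/11)/23 = 2/11 of each unit of subsidy.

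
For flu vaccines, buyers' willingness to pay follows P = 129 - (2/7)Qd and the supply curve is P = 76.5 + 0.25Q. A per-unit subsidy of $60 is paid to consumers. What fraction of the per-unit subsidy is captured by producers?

Producer share = 7/15

Pre-subsidy: 129 - (2/7)Q = 76.5 + 0.25Q gives Q* = 98 and P* = 101.
With the rebate, buyers effectively pay Pb = Ps − 60, where Ps is the price sellers receive.
On the curves, Pb = 129 - (2/7)Q and Ps = 76.5 + 0.25Q; the wedge Ps − Pb = 60 gives 76.5 + 0.25Q − (129 - (2/7)Q) = 60, so Q' = 210.
Then Pb = 129 − (2/7)·210 = 69 and Ps = 76.5 + 0.25·210 = 129.
Buyers' price falls by P* − Pb = 101 − 69 = 32; sellers' price rises by Ps − P* = 129 − 101 = 28.
So producers capture 28/60 = 7/15 of each unit of subsidy.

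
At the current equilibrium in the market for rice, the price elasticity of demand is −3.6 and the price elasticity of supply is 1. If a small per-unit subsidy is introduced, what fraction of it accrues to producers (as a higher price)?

For a small subsidy around the equilibrium, the benefit split depends on the relative slopes, which at a point are proportional to the elasticities.
Buyer share = εs/(εs + |εd|) = 1/(1 + 3.6) = 5/23; seller share = |εd|/(εs + |εd|) = 18/23.
So producers capture 18/23 of the subsidy.

Producer share = 18/23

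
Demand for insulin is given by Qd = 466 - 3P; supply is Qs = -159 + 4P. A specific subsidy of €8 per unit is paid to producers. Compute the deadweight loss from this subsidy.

Deadweight loss = 384/7

Pre-subsidy: 466 - 3P = -159 + 4P gives P* = 625/7, Q* = 1387/7.
With the subsidy, sellers receive Ps = Pb + 8 for each unit, where Pb is the price buyers pay.
Supply in terms of Pb becomes Qs = -159 + 4(Pb + 8) = -127 + 4Pb. Setting this equal to demand: 466 - 3Pb = -127 + 4Pb, so Pb = 593/7.
Sellers receive Ps = 593/7 + 8 = 649/7; Q' = 466 − 3·(593/7) = 1483/7.
The subsidy expands output by 1483/7 − 1387/7 = 96/7 past the efficient level; on those units the gap between marginal cost and willingness to pay runs from 0 up to 8.
DWL = ½ × 8 × 96/7 = 384/7.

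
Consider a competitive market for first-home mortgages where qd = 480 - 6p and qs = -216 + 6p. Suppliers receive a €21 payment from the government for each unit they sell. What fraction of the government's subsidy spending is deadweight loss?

Pre-subsidy: 480 - 6p = -216 + 6p gives p* = 58, q* = 132.
With the subsidy, sellers receive ps = pb + 21 for each unit, where pb is the price buyers pay.
Supply in terms of pb becomes qs = -216 + 6(pb + 21) = -90 + 6pb. Setting this equal to demand: 480 - 6pb = -90 + 6pb, so pb = 47.5.
Sellers receive ps = 47.5 + 21 = 68.5; q' = 480 − 6·47.5 = 195.
ΔCS = ½(132 + 195)(58 − 47.5) = 1716.75; ΔPS = ½(132 + 195)(68.5 − 58) = 1716.75.
Government spending = 21 × 195 = 4095.
DWL = ½ × 21 × (195 − 132) = 661.5; fraction = 661.5 / 4095 = 21/130.

DWL / government spending = 21/130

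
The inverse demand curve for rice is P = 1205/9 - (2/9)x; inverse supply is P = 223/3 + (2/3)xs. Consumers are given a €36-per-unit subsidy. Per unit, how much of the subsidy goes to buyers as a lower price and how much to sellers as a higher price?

Pre-subsidy: 1205/9 - (2/9)x = 223/3 + (2/3)x gives x* = 67 and P* = 119.
With the rebate, buyers effectively pay Pb = Ps − 36, where Ps is the price sellers receive.
On the curves, Pb = 1205/9 - (2/9)x and Ps = 223/3 + (2/3)x; the wedge Ps − Pb = 36 gives 223/3 + (2/3)x − (1205/9 - (2/9)x) = 36, so x' = 107.5.
Then Pb = 1205/9 − (2/9)·107.5 = 110 and Ps = 223/3 + (2/3)·107.5 = 146.
Buyers' price falls by P* − Pb = 119 − 110 = 9; sellers' price rises by Ps − P* = 146 − 119 = 27.

Buyers gain €9 per unit; sellers gain €27 per unit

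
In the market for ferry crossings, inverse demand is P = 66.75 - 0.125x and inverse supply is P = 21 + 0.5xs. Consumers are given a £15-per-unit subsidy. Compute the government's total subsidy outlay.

Government cost = £1458

Pre-subsidy: 66.75 - 0.125x = 21 + 0.5x gives x* = 73.2 and P* = 57.6.
With the rebate, buyers effectively pay Pb = Ps − 15, where Ps is the price sellers receive.
On the curves, Pb = 66.75 - 0.125x and Ps = 21 + 0.5x; the wedge Ps − Pb = 15 gives 21 + 0.5x − (66.75 - 0.125x) = 15, so x' = 97.2.
Then Pb = 66.75 − 0.125·97.2 = 54.6 and Ps = 21 + 0.5·97.2 = 69.6.
Government outlay = subsidy × quantity = 15 × 97.2 = 1458.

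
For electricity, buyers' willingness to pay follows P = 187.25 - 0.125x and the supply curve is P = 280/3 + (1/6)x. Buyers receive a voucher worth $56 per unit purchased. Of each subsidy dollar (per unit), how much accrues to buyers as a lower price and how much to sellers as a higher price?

Pre-subsidy: 187.25 - 0.125x = 280/3 + (1/6)x gives x* = 322 and P* = 147.
With the rebate, buyers effectively pay Pb = Ps − 56, where Ps is the price sellers receive.
On the curves, Pb = 187.25 - 0.125x and Ps = 280/3 + (1/6)x; the wedge Ps − Pb = 56 gives 280/3 + (1/6)x − (187.25 - 0.125x) = 56, so x' = 514.
Then Pb = 187.25 − 0.125·514 = 123 and Ps = 280/3 + (1/6)·514 = 179.
Buyers' price falls by P* − Pb = 147 − 123 = 24; sellers' price rises by Ps − P* = 179 − 147 = 32.

Buyers gain $24 per unit; sellers gain $32 per unit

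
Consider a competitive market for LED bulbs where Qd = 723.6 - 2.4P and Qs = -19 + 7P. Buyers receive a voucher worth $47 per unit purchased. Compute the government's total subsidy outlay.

Government cost = $29046

Pre-subsidy: 723.6 - 2.4P = -19 + 7P gives P* = 79, Q* = 534.
With the rebate, buyers effectively pay Pb = Ps − 47, where Ps is the price sellers receive.
Demand in terms of Ps becomes Qd = 723.6 − 2.4(Ps − 47) = 836.4 - 2.4Ps. Setting this equal to supply: 836.4 - 2.4Ps = -19 + 7Ps, so Ps = 91.
Buyers pay Pb = 91 − 47 = 44; Q' = -19 + 7·91 = 618.
Government outlay = subsidy × quantity = 47 × 618 = 29046.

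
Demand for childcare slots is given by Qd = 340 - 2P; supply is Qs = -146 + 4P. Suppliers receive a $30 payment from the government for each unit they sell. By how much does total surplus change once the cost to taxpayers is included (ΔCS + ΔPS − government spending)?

Net change in total surplus = -$600

Pre-subsidy: 340 - 2P = -146 + 4P gives P* = 81, Q* = 178.
With the subsidy, sellers receive Ps = Pb + 30 for each unit, where Pb is the price buyers pay.
Supply in terms of Pb becomes Qs = -146 + 4(Pb + 30) = -26 + 4Pb. Setting this equal to demand: 340 - 2Pb = -26 + 4Pb, so Pb = 61.
Sellers receive Ps = 61 + 30 = 91; Q' = 340 − 2·61 = 218.
ΔCS = ½(178 + 218)(81 − 61) = 3960; ΔPS = ½(178 + 218)(91 − 81) = 1980.
Government spending = 30 × 218 = 6540.
Net change = 3960 + 1980 − 6540 = -600. The loss equals the DWL triangle ½·30·40.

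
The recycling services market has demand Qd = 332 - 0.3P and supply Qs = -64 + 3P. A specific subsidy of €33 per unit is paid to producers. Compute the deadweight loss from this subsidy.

Pre-subsidy: 332 - 0.3P = -64 + 3P gives P* = 120, Q* = 296.
With the subsidy, sellers receive Ps = Pb + 33 for each unit, where Pb is the price buyers pay.
Supply in terms of Pb becomes Qs = -64 + 3(Pb + 33) = 35 + 3Pb. Setting this equal to demand: 332 - 0.3Pb = 35 + 3Pb, so Pb = 90.
Sellers receive Ps = 90 + 33 = 123; Q' = 332 − 0.3·90 = 305.
The subsidy expands output by 305 − 296 = 9 past the efficient level; on those units the gap between marginal cost and willingness to pay runs from 0 up to 33.
DWL = ½ × 33 × 9 = 148.5.

Deadweight loss = €148.5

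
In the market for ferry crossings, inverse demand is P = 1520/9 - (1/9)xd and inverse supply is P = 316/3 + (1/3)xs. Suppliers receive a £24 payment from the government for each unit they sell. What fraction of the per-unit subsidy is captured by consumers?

Pre-subsidy: 1520/9 - (1/9)x = 316/3 + (1/3)x gives x* = 143 and P* = 153.
With the subsidy, sellers receive Ps = Pb + 24 for each unit, where Pb is the price buyers pay.
On the curves, Pb = 1520/9 - (1/9)x and Ps = 316/3 + (1/3)x; the wedge Ps − Pb = 24 gives 316/3 + (1/3)x − (1520/9 - (1/9)x) = 24, so x' = 197.
Then Pb = 1520/9 − (1/9)·197 = 147 and Ps = 316/3 + (1/3)·197 = 171.
Buyers' price falls by P* − Pb = 153 − 147 = 6; sellers' price rises by Ps − P* = 171 − 153 = 18.
So consumers capture 6/24 = 0.25 of each unit of subsidy.

Consumer share = 0.25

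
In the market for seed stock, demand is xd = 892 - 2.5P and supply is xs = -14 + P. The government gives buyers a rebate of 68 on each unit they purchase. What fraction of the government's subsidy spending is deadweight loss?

Pre-subsidy: 892 - 2.5P = -14 + P gives P* = 1812/7, x* = 1714/7.
With the rebate, buyers effectively pay Pb = Ps − 68, where Ps is the price sellers receive.
Demand in terms of Ps becomes xd = 892 − 2.5(Ps − 68) = 1062 - 2.5Ps. Setting this equal to supply: 1062 - 2.5Ps = -14 + Ps, so Ps = 2152/7.
Buyers pay Pb = 2152/7 − 68 = 1676/7; x' = -14 + 1·(2152/7) = 2054/7.
ΔCS = ½(1714/7 + 2054/7)(1812/7 − 1676/7) = 256224/49; ΔPS = ½(1714/7 + 2054/7)(2152/7 − 1812/7) = 640560/49.
Government spending = 68 × 2054/7 = 139672/7.
DWL = ½ × 68 × (2054/7 − 1714/7) = 11560/7; fraction = (11560/7) / (139672/7) = 85/1027.

DWL / government spending = 85/1027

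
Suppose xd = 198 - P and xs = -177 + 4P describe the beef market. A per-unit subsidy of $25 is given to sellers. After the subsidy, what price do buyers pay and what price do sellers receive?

Pre-subsidy: 198 - P = -177 + 4P gives P* = 75, x* = 123.
With the subsidy, sellers receive Ps = Pb + 25 for each unit, where Pb is the price buyers pay.
Supply in terms of Pb becomes xs = -177 + 4(Pb + 25) = -77 + 4Pb. Setting this equal to demand: 198 - Pb = -77 + 4Pb, so Pb = 55.
Sellers receive Ps = 55 + 25 = 80; x' = 198 − 1·55 = 143.

Buyers pay $55; sellers receive $80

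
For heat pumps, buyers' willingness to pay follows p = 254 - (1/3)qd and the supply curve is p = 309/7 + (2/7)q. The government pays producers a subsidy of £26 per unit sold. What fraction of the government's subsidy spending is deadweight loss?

DWL / government spending = 7/127

Pre-subsidy: 254 - (1/3)q = 309/7 + (2/7)q gives q* = 339 and p* = 141.
With the subsidy, sellers receive ps = pb + 26 for each unit, where pb is the price buyers pay.
On the curves, pb = 254 - (1/3)q and ps = 309/7 + (2/7)q; the wedge ps − pb = 26 gives 309/7 + (2/7)q − (254 - (1/3)q) = 26, so q' = 381.
Then pb = 254 − (1/3)·381 = 127 and ps = 309/7 + (2/7)·381 = 153.
ΔCS = ½(339 + 381)(141 − 127) = 5040; ΔPS = ½(339 + 381)(153 − 141) = 4320.
Government spending = 26 × 381 = 9906.
DWL = ½ × 26 × (381 − 339) = 546; fraction = 546 / 9906 = 7/127.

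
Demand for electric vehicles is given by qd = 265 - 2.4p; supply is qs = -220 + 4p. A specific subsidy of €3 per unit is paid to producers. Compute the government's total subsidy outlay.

Pre-subsidy: 265 - 2.4p = -220 + 4p gives p* = 75.78125, q* = 83.125.
With the subsidy, sellers receive ps = pb + 3 for each unit, where pb is the price buyers pay.
Supply in terms of pb becomes qs = -220 + 4(pb + 3) = -208 + 4pb. Setting this equal to demand: 265 - 2.4pb = -208 + 4pb, so pb = 73.90625.
Sellers receive ps = 73.90625 + 3 = 76.90625; q' = 265 − 2.4·73.90625 = 87.625.
Government outlay = subsidy × quantity = 3 × 87.625 = 262.875.

Government cost = €262.875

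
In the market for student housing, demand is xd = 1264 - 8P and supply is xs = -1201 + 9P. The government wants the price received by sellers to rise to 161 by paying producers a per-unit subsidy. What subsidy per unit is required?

Required subsidy s = 34 per unit

At a seller price of 161, quantity supplied is -1201 + 9·161 = 248.
Buyers absorb 248 only when they pay Pb with 1264 − 8·Pb = 248, i.e. Pb = 127.
s = Ps − Pb = 161 − 127 = 34.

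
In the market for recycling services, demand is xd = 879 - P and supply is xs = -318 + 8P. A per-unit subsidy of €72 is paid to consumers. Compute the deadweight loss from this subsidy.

Pre-subsidy: 879 - P = -318 + 8P gives P* = 133, x* = 746.
With the rebate, buyers effectively pay Pb = Ps − 72, where Ps is the price sellers receive.
Demand in terms of Ps becomes xd = 879 − 1(Ps − 72) = 951 - Ps. Setting this equal to supply: 951 - Ps = -318 + 8Ps, so Ps = 141.
Buyers pay Pb = 141 − 72 = 69; x' = -318 + 8·141 = 810.
The subsidy expands output by 810 − 746 = 64 past the efficient level; on those units the gap between marginal cost and willingness to pay runs from 0 up to 72.
DWL = ½ × 72 × 64 = 2304.

Deadweight loss = €2304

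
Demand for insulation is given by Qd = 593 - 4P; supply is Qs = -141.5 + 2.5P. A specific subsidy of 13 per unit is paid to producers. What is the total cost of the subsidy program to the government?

Government cost = 2093

Pre-subsidy: 593 - 4P = -141.5 + 2.5P gives P* = 113, Q* = 141.
With the subsidy, sellers receive Ps = Pb + 13 for each unit, where Pb is the price buyers pay.
Supply in terms of Pb becomes Qs = -141.5 + 2.5(Pb + 13) = -109 + 2.5Pb. Setting this equal to demand: 593 - 4Pb = -109 + 2.5Pb, so Pb = 108.
Sellers receive Ps = 108 + 13 = 121; Q' = 593 − 4·108 = 161.
Government outlay = subsidy × quantity = 13 × 161 = 2093.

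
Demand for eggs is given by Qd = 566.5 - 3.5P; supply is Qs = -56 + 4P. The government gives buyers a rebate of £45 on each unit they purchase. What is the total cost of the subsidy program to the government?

Government cost = £16200

Pre-subsidy: 566.5 - 3.5P = -56 + 4P gives P* = 83, Q* = 276.
With the rebate, buyers effectively pay Pb = Ps − 45, where Ps is the price sellers receive.
Demand in terms of Ps becomes Qd = 566.5 − 3.5(Ps − 45) = 724 - 3.5Ps. Setting this equal to supply: 724 - 3.5Ps = -56 + 4Ps, so Ps = 104.
Buyers pay Pb = 104 − 45 = 59; Q' = -56 + 4·104 = 360.
Government outlay = subsidy × quantity = 45 × 360 = 16200.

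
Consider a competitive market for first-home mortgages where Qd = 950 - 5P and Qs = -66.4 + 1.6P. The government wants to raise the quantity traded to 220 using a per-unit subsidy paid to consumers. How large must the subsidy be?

Required subsidy s = 33 per unit

At Q = 220, invert demand for the buyer price: Pb = (950 − 220)/5 = 146; invert supply for the seller price: Ps = (220 − (-66.4))/1.6 = 179.
The subsidy must fill the gap: s = Ps − Pb = 179 − 146 = 33.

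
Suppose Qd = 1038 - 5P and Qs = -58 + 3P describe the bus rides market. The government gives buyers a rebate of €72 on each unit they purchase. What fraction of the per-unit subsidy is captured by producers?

Pre-subsidy: 1038 - 5P = -58 + 3P gives P* = 137, Q* = 353.
With the rebate, buyers effectively pay Pb = Ps − 72, where Ps is the price sellers receive.
Demand in terms of Ps becomes Qd = 1038 − 5(Ps − 72) = 1398 - 5Ps. Setting this equal to supply: 1398 - 5Ps = -58 + 3Ps, so Ps = 182.
Buyers pay Pb = 182 − 72 = 110; Q' = -58 + 3·182 = 488.
Buyers' price falls by P* − Pb = 137 − 110 = 27; sellers' price rises by Ps − P* = 182 − 137 = 45.
So producers capture 45/72 = 0.625 of each unit of subsidy.

Producer share = 0.625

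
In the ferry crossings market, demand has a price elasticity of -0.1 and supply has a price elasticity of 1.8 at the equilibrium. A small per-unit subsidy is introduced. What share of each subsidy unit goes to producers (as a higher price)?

For a small subsidy around the equilibrium, the benefit split depends on the relative slopes, which at a point are proportional to the elasticities.
Buyer share = εs/(εs + |εd|) = 1.8/(1.8 + 0.1) = 18/19; seller share = |εd|/(εs + |εd|) = 1/19.
So producers capture 1/19 of the subsidy.

Producer share = 1/19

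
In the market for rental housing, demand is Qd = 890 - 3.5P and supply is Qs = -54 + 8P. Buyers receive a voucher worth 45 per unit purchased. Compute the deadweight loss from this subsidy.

Pre-subsidy: 890 - 3.5P = -54 + 8P gives P* = 1888/23, Q* = 13862/23.
With the rebate, buyers effectively pay Pb = Ps − 45, where Ps is the price sellers receive.
Demand in terms of Ps becomes Qd = 890 − 3.5(Ps − 45) = 1047.5 - 3.5Ps. Setting this equal to supply: 1047.5 - 3.5Ps = -54 + 8Ps, so Ps = 2203/23.
Buyers pay Pb = 2203/23 − 45 = 1168/23; Q' = -54 + 8·(2203/23) = 16382/23.
The subsidy expands output by 16382/23 − 13862/23 = 2520/23 past the efficient level; on those units the gap between marginal cost and willingness to pay runs from 0 up to 45.
DWL = ½ × 45 × 2520/23 = 56700/23.

Deadweight loss = 56700/23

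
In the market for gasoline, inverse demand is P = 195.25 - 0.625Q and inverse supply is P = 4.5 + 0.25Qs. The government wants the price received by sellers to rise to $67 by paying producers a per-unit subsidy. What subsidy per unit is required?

Required subsidy s = $28 per unit

At a seller price of 67, quantity supplied is -18 + 4·67 = 250.
Buyers absorb 250 only when they pay Pb = 195.25 − 0.625·250 = 39.
s = Ps − Pb = 67 − 39 = 28.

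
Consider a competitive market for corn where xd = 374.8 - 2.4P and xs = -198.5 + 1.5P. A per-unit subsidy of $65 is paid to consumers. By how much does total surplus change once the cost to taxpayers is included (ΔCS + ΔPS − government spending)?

Net change in total surplus = -$1950

Pre-subsidy: 374.8 - 2.4P = -198.5 + 1.5P gives P* = 147, x* = 22.
With the rebate, buyers effectively pay Pb = Ps − 65, where Ps is the price sellers receive.
Demand in terms of Ps becomes xd = 374.8 − 2.4(Ps − 65) = 530.8 - 2.4Ps. Setting this equal to supply: 530.8 - 2.4Ps = -198.5 + 1.5Ps, so Ps = 187.
Buyers pay Pb = 187 − 65 = 122; x' = -198.5 + 1.5·187 = 82.
ΔCS = ½(22 + 82)(147 − 122) = 1300; ΔPS = ½(22 + 82)(187 − 147) = 2080.
Government spending = 65 × 82 = 5330.
Net change = 1300 + 2080 − 5330 = -1950. The loss equals the DWL triangle ½·65·60.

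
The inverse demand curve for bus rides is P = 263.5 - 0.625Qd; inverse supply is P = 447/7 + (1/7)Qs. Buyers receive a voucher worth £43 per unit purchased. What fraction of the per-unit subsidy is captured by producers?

Pre-subsidy: 263.5 - 0.625Q = 447/7 + (1/7)Q gives Q* = 260 and P* = 101.
With the rebate, buyers effectively pay Pb = Ps − 43, where Ps is the price sellers receive.
On the curves, Pb = 263.5 - 0.625Q and Ps = 447/7 + (1/7)Q; the wedge Ps − Pb = 43 gives 447/7 + (1/7)Q − (263.5 - 0.625Q) = 43, so Q' = 316.
Then Pb = 263.5 − 0.625·316 = 66 and Ps = 447/7 + (1/7)·316 = 109.
Buyers' price falls by P* − Pb = 101 − 66 = 35; sellers' price rises by Ps − P* = 109 − 101 = 8.
So producers capture 8/43 = 8/43 of each unit of subsidy.

Producer share = 8/43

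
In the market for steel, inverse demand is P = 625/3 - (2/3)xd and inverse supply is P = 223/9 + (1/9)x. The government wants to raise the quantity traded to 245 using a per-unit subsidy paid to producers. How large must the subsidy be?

Required subsidy s = 7 per unit

At x = 245, from the demand curve buyers pay Pb = 625/3 − (2/3)·245 = 45; from the supply curve sellers need Ps = 223/9 + (1/9)·245 = 52.
The subsidy must fill the gap: s = Ps − Pb = 52 − 45 = 7.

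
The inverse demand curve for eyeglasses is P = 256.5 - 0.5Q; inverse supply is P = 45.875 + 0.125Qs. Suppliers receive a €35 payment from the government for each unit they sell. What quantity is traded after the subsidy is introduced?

Pre-subsidy: 256.5 - 0.5Q = 45.875 + 0.125Q gives Q* = 337 and P* = 88.
With the subsidy, sellers receive Ps = Pb + 35 for each unit, where Pb is the price buyers pay.
On the curves, Pb = 256.5 - 0.5Q and Ps = 45.875 + 0.125Q; the wedge Ps − Pb = 35 gives 45.875 + 0.125Q − (256.5 - 0.5Q) = 35, so Q' = 393.
Then Pb = 256.5 − 0.5·393 = 60 and Ps = 45.875 + 0.125·393 = 95.

Q' = 393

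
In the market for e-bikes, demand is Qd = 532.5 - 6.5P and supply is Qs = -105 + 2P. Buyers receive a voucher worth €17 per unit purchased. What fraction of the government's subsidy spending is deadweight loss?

DWL / government spending = 13/71

Pre-subsidy: 532.5 - 6.5P = -105 + 2P gives P* = 75, Q* = 45.
With the rebate, buyers effectively pay Pb = Ps − 17, where Ps is the price sellers receive.
Demand in terms of Ps becomes Qd = 532.5 − 6.5(Ps − 17) = 643 - 6.5Ps. Setting this equal to supply: 643 - 6.5Ps = -105 + 2Ps, so Ps = 88.
Buyers pay Pb = 88 − 17 = 71; Q' = -105 + 2·88 = 71.
ΔCS = ½(45 + 71)(75 − 71) = 232; ΔPS = ½(45 + 71)(88 − 75) = 754.
Government spending = 17 × 71 = 1207.
DWL = ½ × 17 × (71 − 45) = 221; fraction = 221 / 1207 = 13/71.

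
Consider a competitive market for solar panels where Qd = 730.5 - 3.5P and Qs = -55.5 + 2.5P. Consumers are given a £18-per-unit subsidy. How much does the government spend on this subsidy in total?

Pre-subsidy: 730.5 - 3.5P = -55.5 + 2.5P gives P* = 131, Q* = 272.
With the rebate, buyers effectively pay Pb = Ps − 18, where Ps is the price sellers receive.
Demand in terms of Ps becomes Qd = 730.5 − 3.5(Ps − 18) = 793.5 - 3.5Ps. Setting this equal to supply: 793.5 - 3.5Ps = -55.5 + 2.5Ps, so Ps = 141.5.
Buyers pay Pb = 141.5 − 18 = 123.5; Q' = -55.5 + 2.5·141.5 = 298.25.
Government outlay = subsidy × quantity = 18 × 298.25 = 5368.5.

Government cost = £5368.5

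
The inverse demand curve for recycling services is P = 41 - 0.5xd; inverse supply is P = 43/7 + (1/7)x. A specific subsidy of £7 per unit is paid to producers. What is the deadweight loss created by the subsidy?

Deadweight loss = 343/9

Pre-subsidy: 41 - 0.5x = 43/7 + (1/7)x gives x* = 488/9 and P* = 125/9.
With the subsidy, sellers receive Ps = Pb + 7 for each unit, where Pb is the price buyers pay.
On the curves, Pb = 41 - 0.5x and Ps = 43/7 + (1/7)x; the wedge Ps − Pb = 7 gives 43/7 + (1/7)x − (41 - 0.5x) = 7, so x' = 586/9.
Then Pb = 41 − 0.5·(586/9) = 76/9 and Ps = 43/7 + (1/7)·(586/9) = 139/9.
The subsidy expands output by 586/9 − 488/9 = 98/9 past the efficient level; on those units the gap between marginal cost and willingness to pay runs from 0 up to 7.
DWL = ½ × 7 × 98/9 = 343/9.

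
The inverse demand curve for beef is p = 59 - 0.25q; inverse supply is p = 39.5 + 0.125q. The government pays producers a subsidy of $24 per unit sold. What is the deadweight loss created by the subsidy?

Pre-subsidy: 59 - 0.25q = 39.5 + 0.125q gives q* = 52 and p* = 46.
With the subsidy, sellers receive ps = pb + 24 for each unit, where pb is the price buyers pay.
On the curves, pb = 59 - 0.25q and ps = 39.5 + 0.125q; the wedge ps − pb = 24 gives 39.5 + 0.125q − (59 - 0.25q) = 24, so q' = 116.
Then pb = 59 − 0.25·116 = 30 and ps = 39.5 + 0.125·116 = 54.
The subsidy expands output by 116 − 52 = 64 past the efficient level; on those units the gap between marginal cost and willingness to pay runs from 0 up to 24.
DWL = ½ × 24 × 64 = 768.

Deadweight loss = $768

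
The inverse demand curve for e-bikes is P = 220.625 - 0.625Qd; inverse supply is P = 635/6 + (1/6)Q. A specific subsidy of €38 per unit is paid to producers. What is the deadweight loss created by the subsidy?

Deadweight loss = €912

Pre-subsidy: 220.625 - 0.625Q = 635/6 + (1/6)Q gives Q* = 145 and P* = 130.
With the subsidy, sellers receive Ps = Pb + 38 for each unit, where Pb is the price buyers pay.
On the curves, Pb = 220.625 - 0.625Q and Ps = 635/6 + (1/6)Q; the wedge Ps − Pb = 38 gives 635/6 + (1/6)Q − (220.625 - 0.625Q) = 38, so Q' = 193.
Then Pb = 220.625 − 0.625·193 = 100 and Ps = 635/6 + (1/6)·193 = 138.
The subsidy expands output by 193 − 145 = 48 past the efficient level; on those units the gap between marginal cost and willingness to pay runs from 0 up to 38.
DWL = ½ × 38 × 48 = 912.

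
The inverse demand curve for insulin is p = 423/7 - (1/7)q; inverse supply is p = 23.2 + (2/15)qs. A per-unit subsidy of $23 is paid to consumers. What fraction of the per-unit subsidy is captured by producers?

Producer share = 14/29

Pre-subsidy: 423/7 - (1/7)q = 23.2 + (2/15)q gives q* = 3909/29 and p* = 1194/29.
With the rebate, buyers effectively pay pb = ps − 23, where ps is the price sellers receive.
On the curves, pb = 423/7 - (1/7)q and ps = 23.2 + (2/15)q; the wedge ps − pb = 23 gives 23.2 + (2/15)q − (423/7 - (1/7)q) = 23, so q' = 6324/29.
Then pb = 423/7 − (1/7)·(6324/29) = 849/29 and ps = 23.2 + (2/15)·(6324/29) = 1516/29.
Buyers' price falls by p* − pb = 1194/29 − 849/29 = 345/29; sellers' price rises by ps − p* = 1516/29 − 1194/29 = 322/29.
So producers capture (322/29)/23 = 14/29 of each unit of subsidy.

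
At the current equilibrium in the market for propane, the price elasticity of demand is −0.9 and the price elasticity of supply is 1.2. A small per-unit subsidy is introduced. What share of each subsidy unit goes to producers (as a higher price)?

Producer share = 3/7

For a small subsidy around the equilibrium, the benefit split depends on the relative slopes, which at a point are proportional to the elasticities.
Buyer share = εs/(εs + |εd|) = 1.2/(1.2 + 0.9) = 4/7; seller share = |εd|/(εs + |εd|) = 3/7.
So producers capture 3/7 of the subsidy.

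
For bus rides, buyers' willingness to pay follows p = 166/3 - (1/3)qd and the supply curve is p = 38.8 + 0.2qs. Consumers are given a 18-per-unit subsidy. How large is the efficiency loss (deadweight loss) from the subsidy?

Deadweight loss = 303.75

Pre-subsidy: 166/3 - (1/3)q = 38.8 + 0.2q gives q* = 31 and p* = 45.
With the rebate, buyers effectively pay pb = ps − 18, where ps is the price sellers receive.
On the curves, pb = 166/3 - (1/3)q and ps = 38.8 + 0.2q; the wedge ps − pb = 18 gives 38.8 + 0.2q − (166/3 - (1/3)q) = 18, so q' = 64.75.
Then pb = 166/3 − (1/3)·64.75 = 33.75 and ps = 38.8 + 0.2·64.75 = 51.75.
The subsidy expands output by 64.75 − 31 = 33.75 past the efficient level; on those units the gap between marginal cost and willingness to pay runs from 0 up to 18.
DWL = ½ × 18 × 33.75 = 303.75.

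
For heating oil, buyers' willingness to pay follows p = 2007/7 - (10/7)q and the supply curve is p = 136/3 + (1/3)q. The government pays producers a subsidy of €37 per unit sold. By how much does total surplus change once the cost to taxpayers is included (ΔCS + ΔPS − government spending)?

Pre-subsidy: 2007/7 - (10/7)q = 136/3 + (1/3)q gives q* = 137 and p* = 91.
With the subsidy, sellers receive ps = pb + 37 for each unit, where pb is the price buyers pay.
On the curves, pb = 2007/7 - (10/7)q and ps = 136/3 + (1/3)q; the wedge ps − pb = 37 gives 136/3 + (1/3)q − (2007/7 - (10/7)q) = 37, so q' = 158.
Then pb = 2007/7 − (10/7)·158 = 61 and ps = 136/3 + (1/3)·158 = 98.
ΔCS = ½(137 + 158)(91 − 61) = 4425; ΔPS = ½(137 + 158)(98 − 91) = 1032.5.
Government spending = 37 × 158 = 5846.
Net change = 4425 + 1032.5 − 5846 = -388.5. The loss equals the DWL triangle ½·37·21.

Net change in total surplus = -€388.5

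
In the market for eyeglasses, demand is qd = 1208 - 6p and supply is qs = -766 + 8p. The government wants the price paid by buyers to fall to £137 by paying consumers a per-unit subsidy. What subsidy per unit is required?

At a buyer price of 137, quantity demanded is 1208 − 6·137 = 386.
Sellers supply 386 only when they receive ps with -766 + 8·ps = 386, i.e. ps = 144.
s = ps − pb = 144 − 137 = 7.

Required subsidy s = £7 per unit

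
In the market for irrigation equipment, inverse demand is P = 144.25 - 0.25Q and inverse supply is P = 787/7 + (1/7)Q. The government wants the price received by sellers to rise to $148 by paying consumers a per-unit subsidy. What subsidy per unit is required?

Required subsidy s = $66 per unit

At a seller price of 148, quantity supplied is -787 + 7·148 = 249.
Buyers absorb 249 only when they pay Pb = 144.25 − 0.25·249 = 82.
s = Ps − Pb = 148 − 82 = 66.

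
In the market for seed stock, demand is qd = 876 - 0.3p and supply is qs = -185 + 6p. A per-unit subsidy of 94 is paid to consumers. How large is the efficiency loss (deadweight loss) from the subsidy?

Pre-subsidy: 876 - 0.3p = -185 + 6p gives p* = 10610/63, q* = 17335/21.
With the rebate, buyers effectively pay pb = ps − 94, where ps is the price sellers receive.
Demand in terms of ps becomes qd = 876 − 0.3(ps − 94) = 904.2 - 0.3ps. Setting this equal to supply: 904.2 - 0.3ps = -185 + 6ps, so ps = 1556/9.
Buyers pay pb = 1556/9 − 94 = 710/9; q' = -185 + 6·(1556/9) = 2557/3.
The subsidy expands output by 2557/3 − 17335/21 = 188/7 past the efficient level; on those units the gap between marginal cost and willingness to pay runs from 0 up to 94.
DWL = ½ × 94 × 188/7 = 8836/7.

Deadweight loss = 8836/7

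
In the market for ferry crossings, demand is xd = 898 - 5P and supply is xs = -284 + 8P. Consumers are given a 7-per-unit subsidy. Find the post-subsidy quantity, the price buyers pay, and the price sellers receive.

Pre-subsidy: 898 - 5P = -284 + 8P gives P* = 1182/13, x* = 5764/13.
With the rebate, buyers effectively pay Pb = Ps − 7, where Ps is the price sellers receive.
Demand in terms of Ps becomes xd = 898 − 5(Ps − 7) = 933 - 5Ps. Setting this equal to supply: 933 - 5Ps = -284 + 8Ps, so Ps = 1217/13.
Buyers pay Pb = 1217/13 − 7 = 1126/13; x' = -284 + 8·(1217/13) = 6044/13.

x' = 6044/13; buyers pay 1126/13; sellers receive 1217/13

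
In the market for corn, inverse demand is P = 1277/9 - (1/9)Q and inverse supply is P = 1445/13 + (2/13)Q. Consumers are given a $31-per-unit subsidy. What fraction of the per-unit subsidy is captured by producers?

Pre-subsidy: 1277/9 - (1/9)Q = 1445/13 + (2/13)Q gives Q* = 116 and P* = 129.
With the rebate, buyers effectively pay Pb = Ps − 31, where Ps is the price sellers receive.
On the curves, Pb = 1277/9 - (1/9)Q and Ps = 1445/13 + (2/13)Q; the wedge Ps − Pb = 31 gives 1445/13 + (2/13)Q − (1277/9 - (1/9)Q) = 31, so Q' = 233.
Then Pb = 1277/9 − (1/9)·233 = 116 and Ps = 1445/13 + (2/13)·233 = 147.
Buyers' price falls by P* − Pb = 129 − 116 = 13; sellers' price rises by Ps − P* = 147 − 129 = 18.
So producers capture 18/31 = 18/31 of each unit of subsidy.

Producer share = 18/31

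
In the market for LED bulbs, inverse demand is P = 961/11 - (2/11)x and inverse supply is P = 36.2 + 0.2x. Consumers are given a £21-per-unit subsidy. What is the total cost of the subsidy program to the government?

Pre-subsidy: 961/11 - (2/11)x = 36.2 + 0.2x gives x* = 134 and P* = 63.
With the rebate, buyers effectively pay Pb = Ps − 21, where Ps is the price sellers receive.
On the curves, Pb = 961/11 - (2/11)x and Ps = 36.2 + 0.2x; the wedge Ps − Pb = 21 gives 36.2 + 0.2x − (961/11 - (2/11)x) = 21, so x' = 189.
Then Pb = 961/11 − (2/11)·189 = 53 and Ps = 36.2 + 0.2·189 = 74.
Government outlay = subsidy × quantity = 21 × 189 = 3969.

Government cost = £3969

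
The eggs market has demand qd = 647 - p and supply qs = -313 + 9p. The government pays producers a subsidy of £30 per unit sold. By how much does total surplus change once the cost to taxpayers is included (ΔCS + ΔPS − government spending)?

Net change in total surplus = -£405

Pre-subsidy: 647 - p = -313 + 9p gives p* = 96, q* = 551.
With the subsidy, sellers receive ps = pb + 30 for each unit, where pb is the price buyers pay.
Supply in terms of pb becomes qs = -313 + 9(pb + 30) = -43 + 9pb. Setting this equal to demand: 647 - pb = -43 + 9pb, so pb = 69.
Sellers receive ps = 69 + 30 = 99; q' = 647 − 1·69 = 578.
ΔCS = ½(551 + 578)(96 − 69) = 15241.5; ΔPS = ½(551 + 578)(99 − 96) = 1693.5.
Government spending = 30 × 578 = 17340.
Net change = 15241.5 + 1693.5 − 17340 = -405. The loss equals the DWL triangle ½·30·27.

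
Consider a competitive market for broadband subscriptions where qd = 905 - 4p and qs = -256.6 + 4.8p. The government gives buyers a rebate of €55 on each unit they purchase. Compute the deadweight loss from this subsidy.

Pre-subsidy: 905 - 4p = -256.6 + 4.8p gives p* = 132, q* = 377.
With the rebate, buyers effectively pay pb = ps − 55, where ps is the price sellers receive.
Demand in terms of ps becomes qd = 905 − 4(ps − 55) = 1125 - 4ps. Setting this equal to supply: 1125 - 4ps = -256.6 + 4.8ps, so ps = 157.
Buyers pay pb = 157 − 55 = 102; q' = -256.6 + 4.8·157 = 497.
The subsidy expands output by 497 − 377 = 120 past the efficient level; on those units the gap between marginal cost and willingness to pay runs from 0 up to 55.
DWL = ½ × 55 × 120 = 3300.

Deadweight loss = €3300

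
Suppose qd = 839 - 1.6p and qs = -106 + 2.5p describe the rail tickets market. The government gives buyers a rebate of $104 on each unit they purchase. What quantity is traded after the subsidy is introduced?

Pre-subsidy: 839 - 1.6p = -106 + 2.5p gives p* = 9450/41, q* = 19279/41.
With the rebate, buyers effectively pay pb = ps − 104, where ps is the price sellers receive.
Demand in terms of ps becomes qd = 839 − 1.6(ps − 104) = 1005.4 - 1.6ps. Setting this equal to supply: 1005.4 - 1.6ps = -106 + 2.5ps, so ps = 11114/41.
Buyers pay pb = 11114/41 − 104 = 6850/41; q' = -106 + 2.5·(11114/41) = 23439/41.

q' = 23439/41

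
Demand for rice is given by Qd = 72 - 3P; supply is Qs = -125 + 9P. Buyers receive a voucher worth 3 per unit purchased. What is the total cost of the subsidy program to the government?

Government cost = 88.5

Pre-subsidy: 72 - 3P = -125 + 9P gives P* = 197/12, Q* = 22.75.
With the rebate, buyers effectively pay Pb = Ps − 3, where Ps is the price sellers receive.
Demand in terms of Ps becomes Qd = 72 − 3(Ps − 3) = 81 - 3Ps. Setting this equal to supply: 81 - 3Ps = -125 + 9Ps, so Ps = 103/6.
Buyers pay Pb = 103/6 − 3 = 85/6; Q' = -125 + 9·(103/6) = 29.5.
Government outlay = subsidy × quantity = 3 × 29.5 = 88.5.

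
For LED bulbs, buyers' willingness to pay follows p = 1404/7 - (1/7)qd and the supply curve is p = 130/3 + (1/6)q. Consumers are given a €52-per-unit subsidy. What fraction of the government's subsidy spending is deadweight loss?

Pre-subsidy: 1404/7 - (1/7)q = 130/3 + (1/6)q gives q* = 508 and p* = 128.
With the rebate, buyers effectively pay pb = ps − 52, where ps is the price sellers receive.
On the curves, pb = 1404/7 - (1/7)q and ps = 130/3 + (1/6)q; the wedge ps − pb = 52 gives 130/3 + (1/6)q − (1404/7 - (1/7)q) = 52, so q' = 676.
Then pb = 1404/7 − (1/7)·676 = 104 and ps = 130/3 + (1/6)·676 = 156.
ΔCS = ½(508 + 676)(128 − 104) = 14208; ΔPS = ½(508 + 676)(156 − 128) = 16576.
Government spending = 52 × 676 = 35152.
DWL = ½ × 52 × (676 − 508) = 4368; fraction = 4368 / 35152 = 21/169.

DWL / government spending = 21/169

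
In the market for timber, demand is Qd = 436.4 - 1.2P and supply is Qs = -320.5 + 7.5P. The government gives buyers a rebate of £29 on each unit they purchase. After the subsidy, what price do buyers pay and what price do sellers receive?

Pre-subsidy: 436.4 - 1.2P = -320.5 + 7.5P gives P* = 87, Q* = 332.
With the rebate, buyers effectively pay Pb = Ps − 29, where Ps is the price sellers receive.
Demand in terms of Ps becomes Qd = 436.4 − 1.2(Ps − 29) = 471.2 - 1.2Ps. Setting this equal to supply: 471.2 - 1.2Ps = -320.5 + 7.5Ps, so Ps = 91.
Buyers pay Pb = 91 − 29 = 62; Q' = -320.5 + 7.5·91 = 362.

Buyers pay £62; sellers receive £91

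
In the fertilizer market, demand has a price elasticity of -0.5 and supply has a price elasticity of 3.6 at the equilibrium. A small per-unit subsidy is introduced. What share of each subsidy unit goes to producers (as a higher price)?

Producer share = 5/41

For a small subsidy around the equilibrium, the benefit split depends on the relative slopes, which at a point are proportional to the elasticities.
Buyer share = εs/(εs + |εd|) = 3.6/(3.6 + 0.5) = 36/41; seller share = |εd|/(εs + |εd|) = 5/41.
So producers capture 5/41 of the subsidy.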